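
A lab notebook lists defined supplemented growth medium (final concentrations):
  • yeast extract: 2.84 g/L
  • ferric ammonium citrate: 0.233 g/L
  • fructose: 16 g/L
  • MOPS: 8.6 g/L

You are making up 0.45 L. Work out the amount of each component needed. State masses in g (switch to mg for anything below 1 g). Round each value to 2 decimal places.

Working volume: 0.45 L.
yeast extract: 2.84 g/L × 0.45 L = 1.28 g
ferric ammonium citrate: 0.233 g/L × 0.45 L = 0.10485 g = 104.85 mg
fructose: 16 g/L × 0.45 L = 7.20 g
MOPS: 8.6 g/L × 0.45 L = 3.87 g

yeast extract 1.28 g; ferric ammonium citrate 104.85 mg; fructose 7.20 g; MOPS 3.87 g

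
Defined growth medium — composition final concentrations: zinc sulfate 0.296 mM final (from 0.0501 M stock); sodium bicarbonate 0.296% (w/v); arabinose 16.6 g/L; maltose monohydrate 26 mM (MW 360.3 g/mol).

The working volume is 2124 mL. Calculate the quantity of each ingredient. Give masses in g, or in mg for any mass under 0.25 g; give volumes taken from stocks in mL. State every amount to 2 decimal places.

zinc sulfate 12.55 mL; sodium bicarbonate 6.29 g; arabinose 35.26 g; maltose monohydrate 19.90 g

Target volume = 2124 mL = 2.124 L.
zinc sulfate: dilute stock: 0.296 mM × 2124 mL ÷ 50.1 mM = 12.55 mL
sodium bicarbonate: 0.296 g per 100 mL × 2124 mL ÷ 100 = 6.29 g
arabinose: 16.6 g/L × 2.124 L = 35.26 g
maltose monohydrate: 26 mmol/L × 360.3 g/mol × 2.124 L ÷ 1000 = 19.90 g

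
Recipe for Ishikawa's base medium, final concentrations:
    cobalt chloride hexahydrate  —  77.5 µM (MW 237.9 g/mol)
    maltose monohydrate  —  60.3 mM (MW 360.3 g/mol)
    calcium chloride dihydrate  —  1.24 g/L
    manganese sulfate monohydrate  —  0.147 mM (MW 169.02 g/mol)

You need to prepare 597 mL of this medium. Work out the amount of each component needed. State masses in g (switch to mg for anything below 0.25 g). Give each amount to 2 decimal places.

Working volume: 597 mL = 0.597 L.
cobalt chloride hexahydrate: 77.5 µmol/L × 237.9 g/mol × 0.597 L ÷ 1000 = 11.01 mg
maltose monohydrate: 60.3 mmol/L × 360.3 g/mol × 0.597 L ÷ 1000 = 12.97 g
calcium chloride dihydrate: 1.24 g/L × 0.597 L = 0.74 g
manganese sulfate monohydrate: 0.147 mmol/L × 169.02 mg/mmol × 0.597 L = 14.83 mg

cobalt chloride hexahydrate 11.01 mg; maltose monohydrate 12.97 g; calcium chloride dihydrate 0.74 g; manganese sulfate monohydrate 14.83 mg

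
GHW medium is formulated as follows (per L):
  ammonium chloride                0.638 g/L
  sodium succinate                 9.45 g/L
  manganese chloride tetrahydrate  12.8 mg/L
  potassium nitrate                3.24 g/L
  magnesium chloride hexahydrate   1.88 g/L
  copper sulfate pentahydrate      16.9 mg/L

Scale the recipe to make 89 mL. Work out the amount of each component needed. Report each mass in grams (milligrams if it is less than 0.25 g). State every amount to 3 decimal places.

ammonium chloride 56.782 mg; sodium succinate 0.841 g; manganese chloride tetrahydrate 1.139 mg; potassium nitrate 0.288 g; magnesium chloride hexahydrate 167.320 mg; copper sulfate pentahydrate 1.504 mg

Scale factor relative to 1 L: 0.089.
ammonium chloride: 0.638 g/L × 0.089 L = 0.056782 g = 56.782 mg
sodium succinate: 9.45 g/L × 0.089 L = 0.841 g
manganese chloride tetrahydrate: 12.8 mg/L × 0.089 L = 1.139 mg
potassium nitrate: 3.24 g/L × 0.089 L = 0.288 g
magnesium chloride hexahydrate: 1.88 g/L × 0.089 L = 0.16732 g = 167.320 mg
copper sulfate pentahydrate: 16.9 mg/L × 0.089 L = 1.504 mg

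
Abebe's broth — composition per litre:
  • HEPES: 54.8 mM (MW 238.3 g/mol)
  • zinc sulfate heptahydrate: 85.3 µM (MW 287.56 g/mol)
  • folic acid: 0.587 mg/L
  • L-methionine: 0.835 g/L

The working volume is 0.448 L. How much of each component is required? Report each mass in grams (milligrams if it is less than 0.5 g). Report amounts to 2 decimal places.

Working volume: 0.448 L.
HEPES: 54.8 mmol/L × 238.3 g/mol × 0.448 L ÷ 1000 = 5.85 g
zinc sulfate heptahydrate: 85.3 µmol/L × 287.56 g/mol × 0.448 L ÷ 1000 = 10.99 mg
folic acid: 0.587 mg/L × 0.448 L = 0.26 mg
L-methionine: 0.835 g/L × 0.448 L = 0.37408 g = 374.08 mg

HEPES 5.85 g; zinc sulfate heptahydrate 10.99 mg; folic acid 0.26 mg; L-methionine 374.08 mg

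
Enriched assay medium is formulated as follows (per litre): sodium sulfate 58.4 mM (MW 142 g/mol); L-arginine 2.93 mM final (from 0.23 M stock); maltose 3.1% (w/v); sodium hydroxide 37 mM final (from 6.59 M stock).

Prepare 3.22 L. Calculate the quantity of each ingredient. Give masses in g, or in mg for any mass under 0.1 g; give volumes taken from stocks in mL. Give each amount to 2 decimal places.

sodium sulfate 26.70 g; L-arginine 41.02 mL; maltose 99.82 g; sodium hydroxide 18.08 mL

Working volume: 3.22 L.
sodium sulfate: 58.4 mmol/L × 142 g/mol × 3.22 L ÷ 1000 = 26.70 g
L-arginine: V = C2·V2/C1 = 2.93 mM × 3220 mL ÷ 230 mM = 41.02 mL
maltose: 3.1 g per 100 mL × 3220 mL ÷ 100 = 99.82 g
sodium hydroxide: dilute stock: 37 mM × 3220 mL ÷ 6590 mM = 18.08 mL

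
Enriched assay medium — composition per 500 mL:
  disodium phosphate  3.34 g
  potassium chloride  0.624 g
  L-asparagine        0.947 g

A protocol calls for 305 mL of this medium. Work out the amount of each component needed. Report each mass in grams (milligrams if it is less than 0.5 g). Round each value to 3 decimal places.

Ratio of target to recipe volume: 305 / 500 = 0.61.
disodium phosphate: 3.34 g × (305 mL / 500 mL) = 2.037 g
potassium chloride: 0.624 g × (305 mL / 500 mL) = 0.38064 g = 380.640 mg
L-asparagine: 0.947 g × (305 mL / 500 mL) = 0.578 g

disodium phosphate 2.037 g; potassium chloride 380.640 mg; L-asparagine 0.578 g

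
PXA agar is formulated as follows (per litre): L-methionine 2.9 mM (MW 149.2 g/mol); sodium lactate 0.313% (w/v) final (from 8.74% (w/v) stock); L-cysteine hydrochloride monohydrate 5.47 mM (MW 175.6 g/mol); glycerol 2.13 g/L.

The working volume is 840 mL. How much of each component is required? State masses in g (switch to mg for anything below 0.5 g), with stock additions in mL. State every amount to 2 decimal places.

Working volume: 840 mL = 0.84 L.
L-methionine: 2.9 mmol/L × 149.2 mg/mmol × 0.84 L = 363.45 mg
sodium lactate: dilute stock: 0.313% ÷ 8.74% × 840 mL = 30.08 mL
L-cysteine hydrochloride monohydrate: 5.47 mmol/L × 175.6 g/mol × 0.84 L ÷ 1000 = 0.81 g
glycerol: 2.13 g/L × 0.84 L = 1.79 g

L-methionine 363.45 mg; sodium lactate 30.08 mL; L-cysteine hydrochloride monohydrate 0.81 g; glycerol 1.79 g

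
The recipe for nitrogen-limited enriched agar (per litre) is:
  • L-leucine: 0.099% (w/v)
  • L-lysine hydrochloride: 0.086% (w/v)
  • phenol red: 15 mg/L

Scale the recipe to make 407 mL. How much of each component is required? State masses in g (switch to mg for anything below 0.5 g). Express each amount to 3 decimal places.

Working volume: 407 mL = 0.407 L.
L-leucine: 0.099 g per 100 mL × 407 mL ÷ 100 = 0.40293 g = 402.930 mg
L-lysine hydrochloride: 0.086% w/v = 0.86 g/L → 0.86 × 0.407 L = 0.35002 g = 350.020 mg
phenol red: 15 mg/L × 0.407 L = 6.105 mg

L-leucine 402.930 mg; L-lysine hydrochloride 350.020 mg; phenol red 6.105 mg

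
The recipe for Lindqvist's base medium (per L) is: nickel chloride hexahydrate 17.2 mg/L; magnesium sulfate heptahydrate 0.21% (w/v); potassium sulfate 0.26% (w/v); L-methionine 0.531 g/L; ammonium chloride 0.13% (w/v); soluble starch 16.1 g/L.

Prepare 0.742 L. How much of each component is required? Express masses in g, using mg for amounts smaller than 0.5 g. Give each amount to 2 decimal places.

nickel chloride hexahydrate 12.76 mg; magnesium sulfate heptahydrate 1.56 g; potassium sulfate 1.93 g; L-methionine 394.00 mg; ammonium chloride 0.96 g; soluble starch 11.95 g

Scale factor relative to 1 L: 0.742.
nickel chloride hexahydrate: 17.2 mg/L × 0.742 L = 12.76 mg
magnesium sulfate heptahydrate: 0.21% w/v = 2.1 g/L → 2.1 × 0.742 L = 1.56 g
potassium sulfate: 0.26% w/v = 2.6 g/L → 2.6 × 0.742 L = 1.93 g
L-methionine: 0.531 g/L × 0.742 L = 0.394002 g = 394.00 mg
ammonium chloride: 0.13 g per 100 mL × 742 mL ÷ 100 = 0.96 g
soluble starch: 16.1 g/L × 0.742 L = 11.95 g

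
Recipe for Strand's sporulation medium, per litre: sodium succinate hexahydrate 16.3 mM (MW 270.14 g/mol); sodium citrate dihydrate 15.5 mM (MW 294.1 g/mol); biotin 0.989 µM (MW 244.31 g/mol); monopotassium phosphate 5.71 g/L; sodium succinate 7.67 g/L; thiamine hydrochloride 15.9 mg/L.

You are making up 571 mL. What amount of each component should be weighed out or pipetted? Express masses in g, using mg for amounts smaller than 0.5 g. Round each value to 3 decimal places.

Scale factor relative to 1 L: 0.571.
sodium succinate hexahydrate: 16.3 mmol/L × 270.14 g/mol × 0.571 L ÷ 1000 = 2.514 g
sodium citrate dihydrate: 15.5 mmol/L × 294.1 g/mol × 0.571 L ÷ 1000 = 2.603 g
biotin: 0.989 µmol/L × 244.31 g/mol × 0.571 L ÷ 1000 = 0.138 mg
monopotassium phosphate: 5.71 g/L × 0.571 L = 3.260 g
sodium succinate: 7.67 g/L × 0.571 L = 4.380 g
thiamine hydrochloride: 15.9 mg/L × 0.571 L = 9.079 mg

sodium succinate hexahydrate 2.514 g; sodium citrate dihydrate 2.603 g; biotin 0.138 mg; monopotassium phosphate 3.260 g; sodium succinate 4.380 g; thiamine hydrochloride 9.079 mg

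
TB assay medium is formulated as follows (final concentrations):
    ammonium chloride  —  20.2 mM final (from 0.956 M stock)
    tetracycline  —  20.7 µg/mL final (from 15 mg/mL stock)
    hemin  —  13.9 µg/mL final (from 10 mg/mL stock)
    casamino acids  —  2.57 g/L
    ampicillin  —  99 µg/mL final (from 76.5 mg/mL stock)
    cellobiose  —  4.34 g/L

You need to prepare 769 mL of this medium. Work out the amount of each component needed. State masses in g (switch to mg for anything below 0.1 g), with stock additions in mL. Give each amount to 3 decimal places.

ammonium chloride 16.249 mL; tetracycline 1.061 mL; hemin 1.069 mL; casamino acids 1.976 g; ampicillin 0.995 mL; cellobiose 3.337 g

Working volume: 769 mL = 0.769 L.
ammonium chloride: V = C2·V2/C1 = 20.2 mM × 769 mL ÷ 956 mM = 16.249 mL
tetracycline: dilute stock: 20.7 µg/mL × 769 mL ÷ 15000 µg/mL = 1.061 mL
hemin: C1V1 = C2V2 → 13.9 µg/mL × 769 mL ÷ 10000 µg/mL = 1.069 mL
casamino acids: 2.57 g/L × 0.769 L = 1.976 g
ampicillin: C1V1 = C2V2 → 99 µg/mL × 769 mL ÷ 76500 µg/mL = 0.995 mL
cellobiose: 4.34 g/L × 0.769 L = 3.337 g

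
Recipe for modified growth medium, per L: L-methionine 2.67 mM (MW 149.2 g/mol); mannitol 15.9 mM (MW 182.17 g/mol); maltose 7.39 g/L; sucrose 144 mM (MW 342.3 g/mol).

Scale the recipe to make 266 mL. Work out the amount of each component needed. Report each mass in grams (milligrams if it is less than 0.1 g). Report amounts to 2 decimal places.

Working volume: 266 mL = 0.266 L.
L-methionine: 2.67 mmol/L × 149.2 g/mol × 0.266 L ÷ 1000 = 0.11 g
mannitol: 15.9 mmol/L × 182.17 g/mol × 0.266 L ÷ 1000 = 0.77 g
maltose: 7.39 g/L × 0.266 L = 1.97 g
sucrose: 144 mmol/L × 342.3 g/mol × 0.266 L ÷ 1000 = 13.11 g

L-methionine 0.11 g; mannitol 0.77 g; maltose 1.97 g; sucrose 13.11 g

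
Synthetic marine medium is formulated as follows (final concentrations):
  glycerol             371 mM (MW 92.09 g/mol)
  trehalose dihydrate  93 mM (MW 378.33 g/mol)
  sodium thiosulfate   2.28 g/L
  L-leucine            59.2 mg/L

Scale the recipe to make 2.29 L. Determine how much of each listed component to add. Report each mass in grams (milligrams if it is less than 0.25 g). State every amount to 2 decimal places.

Scale factor relative to 1 L: 2.29.
glycerol: 371 mmol/L × 92.09 g/mol × 2.29 L ÷ 1000 = 78.24 g
trehalose dihydrate: 93 mmol/L × 378.33 g/mol × 2.29 L ÷ 1000 = 80.57 g
sodium thiosulfate: 2.28 g/L × 2.29 L = 5.22 g
L-leucine: 59.2 mg/L × 2.29 L = 135.57 mg

glycerol 78.24 g; trehalose dihydrate 80.57 g; sodium thiosulfate 5.22 g; L-leucine 135.57 mg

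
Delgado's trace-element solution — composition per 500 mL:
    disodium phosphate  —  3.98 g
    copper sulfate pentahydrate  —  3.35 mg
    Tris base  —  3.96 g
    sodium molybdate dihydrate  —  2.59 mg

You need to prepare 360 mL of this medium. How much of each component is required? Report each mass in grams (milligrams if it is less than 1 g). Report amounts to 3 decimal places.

Scale factor = 360 mL / 500 mL = 0.72.
disodium phosphate: 3.98 g × (360 mL / 500 mL) = 2.866 g
copper sulfate pentahydrate: 3.35 mg × (360 mL / 500 mL) = 2.412 mg
Tris base: 3.96 g × (360 mL / 500 mL) = 2.851 g
sodium molybdate dihydrate: 2.59 mg × (360 mL / 500 mL) = 1.865 mg

disodium phosphate 2.866 g; copper sulfate pentahydrate 2.412 mg; Tris base 2.851 g; sodium molybdate dihydrate 1.865 mg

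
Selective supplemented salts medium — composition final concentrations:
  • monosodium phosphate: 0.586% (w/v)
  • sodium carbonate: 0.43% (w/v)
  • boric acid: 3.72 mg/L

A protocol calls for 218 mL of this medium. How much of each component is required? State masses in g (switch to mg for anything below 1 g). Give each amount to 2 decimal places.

Scale factor relative to 1 L: 0.218.
monosodium phosphate: 0.586% w/v = 5.86 g/L → 5.86 × 0.218 L = 1.28 g
sodium carbonate: 0.43 g per 100 mL × 218 mL ÷ 100 = 0.9374 g = 937.40 mg
boric acid: 3.72 mg/L × 0.218 L = 0.81 mg

monosodium phosphate 1.28 g; sodium carbonate 937.40 mg; boric acid 0.81 mg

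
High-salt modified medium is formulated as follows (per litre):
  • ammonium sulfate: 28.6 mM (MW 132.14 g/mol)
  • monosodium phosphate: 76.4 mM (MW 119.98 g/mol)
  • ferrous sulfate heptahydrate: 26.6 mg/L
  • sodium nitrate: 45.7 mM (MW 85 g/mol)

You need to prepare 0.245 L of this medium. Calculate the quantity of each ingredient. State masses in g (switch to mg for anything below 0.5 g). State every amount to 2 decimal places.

Working volume: 0.245 L.
ammonium sulfate: 28.6 mmol/L × 132.14 g/mol × 0.245 L ÷ 1000 = 0.93 g
monosodium phosphate: 76.4 mmol/L × 119.98 g/mol × 0.245 L ÷ 1000 = 2.25 g
ferrous sulfate heptahydrate: 26.6 mg/L × 0.245 L = 6.52 mg
sodium nitrate: 45.7 mmol/L × 85 g/mol × 0.245 L ÷ 1000 = 0.95 g

ammonium sulfate 0.93 g; monosodium phosphate 2.25 g; ferrous sulfate heptahydrate 6.52 mg; sodium nitrate 0.95 g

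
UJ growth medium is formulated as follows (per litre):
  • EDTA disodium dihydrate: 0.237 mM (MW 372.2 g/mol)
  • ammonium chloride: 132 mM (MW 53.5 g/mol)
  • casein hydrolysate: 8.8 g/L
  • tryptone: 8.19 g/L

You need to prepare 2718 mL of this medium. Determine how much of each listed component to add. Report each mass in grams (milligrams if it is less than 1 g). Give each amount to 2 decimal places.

Target volume = 2718 mL = 2.718 L.
EDTA disodium dihydrate: 0.237 mmol/L × 372.2 mg/mmol × 2.718 L = 239.76 mg
ammonium chloride: 132 mmol/L × 53.5 g/mol × 2.718 L ÷ 1000 = 19.19 g
casein hydrolysate: 8.8 g/L × 2.718 L = 23.92 g
tryptone: 8.19 g/L × 2.718 L = 22.26 g

EDTA disodium dihydrate 239.76 mg; ammonium chloride 19.19 g; casein hydrolysate 23.92 g; tryptone 22.26 g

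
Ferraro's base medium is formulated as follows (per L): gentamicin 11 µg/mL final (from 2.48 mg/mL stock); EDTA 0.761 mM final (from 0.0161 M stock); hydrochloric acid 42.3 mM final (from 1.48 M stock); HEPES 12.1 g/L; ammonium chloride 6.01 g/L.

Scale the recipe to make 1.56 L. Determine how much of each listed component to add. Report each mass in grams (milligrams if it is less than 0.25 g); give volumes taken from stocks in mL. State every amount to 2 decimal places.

gentamicin 6.92 mL; EDTA 73.74 mL; hydrochloric acid 44.59 mL; HEPES 18.88 g; ammonium chloride 9.38 g

Scale factor relative to 1 L: 1.56.
gentamicin: C1V1 = C2V2 → 11 µg/mL × 1560 mL ÷ 2480 µg/mL = 6.92 mL
EDTA: V = C2·V2/C1 = 0.761 mM × 1560 mL ÷ 16.1 mM = 73.74 mL
hydrochloric acid: C1V1 = C2V2 → 42.3 mM × 1560 mL ÷ 1480 mM = 44.59 mL
HEPES: 12.1 g/L × 1.56 L = 18.88 g
ammonium chloride: 6.01 g/L × 1.56 L = 9.38 g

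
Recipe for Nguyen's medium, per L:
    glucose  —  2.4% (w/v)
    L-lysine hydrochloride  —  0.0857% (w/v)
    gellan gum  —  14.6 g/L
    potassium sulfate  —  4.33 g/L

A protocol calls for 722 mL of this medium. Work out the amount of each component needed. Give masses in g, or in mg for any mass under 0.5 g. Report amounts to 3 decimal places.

Working volume: 722 mL = 0.722 L.
glucose: 2.4 g per 100 mL × 722 mL ÷ 100 = 17.328 g
L-lysine hydrochloride: 0.0857 g per 100 mL × 722 mL ÷ 100 = 0.619 g
gellan gum: 14.6 g/L × 0.722 L = 10.541 g
potassium sulfate: 4.33 g/L × 0.722 L = 3.126 g

glucose 17.328 g; L-lysine hydrochloride 0.619 g; gellan gum 10.541 g; potassium sulfate 3.126 g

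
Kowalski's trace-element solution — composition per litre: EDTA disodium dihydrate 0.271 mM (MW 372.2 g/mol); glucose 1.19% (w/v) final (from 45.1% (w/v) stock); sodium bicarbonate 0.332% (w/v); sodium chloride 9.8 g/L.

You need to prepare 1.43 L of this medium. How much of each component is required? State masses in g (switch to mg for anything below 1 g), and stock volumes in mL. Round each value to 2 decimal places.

Working volume: 1.43 L.
EDTA disodium dihydrate: 0.271 mmol/L × 372.2 mg/mmol × 1.43 L = 144.24 mg
glucose: C1V1 = C2V2 → 1.19% ÷ 45.1% × 1430 mL = 37.73 mL
sodium bicarbonate: 0.332% w/v = 3.32 g/L → 3.32 × 1.43 L = 4.75 g
sodium chloride: 9.8 g/L × 1.43 L = 14.01 g

EDTA disodium dihydrate 144.24 mg; glucose 37.73 mL; sodium bicarbonate 4.75 g; sodium chloride 14.01 g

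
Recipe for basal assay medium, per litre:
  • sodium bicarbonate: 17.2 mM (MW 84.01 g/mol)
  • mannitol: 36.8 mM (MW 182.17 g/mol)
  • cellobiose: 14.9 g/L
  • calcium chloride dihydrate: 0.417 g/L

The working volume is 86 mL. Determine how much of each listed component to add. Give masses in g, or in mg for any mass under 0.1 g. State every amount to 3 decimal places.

Working volume: 86 mL = 0.086 L.
sodium bicarbonate: 17.2 mmol/L × 84.01 g/mol × 0.086 L ÷ 1000 = 0.124 g
mannitol: 36.8 mmol/L × 182.17 g/mol × 0.086 L ÷ 1000 = 0.577 g
cellobiose: 14.9 g/L × 0.086 L = 1.281 g
calcium chloride dihydrate: 0.417 g/L × 0.086 L = 0.035862 g = 35.862 mg

sodium bicarbonate 0.124 g; mannitol 0.577 g; cellobiose 1.281 g; calcium chloride dihydrate 35.862 mg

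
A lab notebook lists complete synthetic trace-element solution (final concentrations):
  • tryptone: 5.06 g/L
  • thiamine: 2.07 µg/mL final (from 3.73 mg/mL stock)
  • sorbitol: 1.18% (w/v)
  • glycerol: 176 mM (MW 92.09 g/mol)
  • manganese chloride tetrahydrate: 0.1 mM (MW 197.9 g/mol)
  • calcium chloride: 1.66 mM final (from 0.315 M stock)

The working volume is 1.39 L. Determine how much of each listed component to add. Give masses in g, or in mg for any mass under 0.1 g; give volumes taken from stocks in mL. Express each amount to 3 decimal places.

Working volume: 1.39 L.
tryptone: 5.06 g/L × 1.39 L = 7.033 g
thiamine: C1V1 = C2V2 → 2.07 µg/mL × 1390 mL ÷ 3730 µg/mL = 0.771 mL
sorbitol: 1.18% w/v = 11.8 g/L → 11.8 × 1.39 L = 16.402 g
glycerol: 176 mmol/L × 92.09 g/mol × 1.39 L ÷ 1000 = 22.529 g
manganese chloride tetrahydrate: 0.1 mmol/L × 197.9 mg/mmol × 1.39 L = 27.508 mg
calcium chloride: dilute stock: 1.66 mM × 1390 mL ÷ 315 mM = 7.325 mL

tryptone 7.033 g; thiamine 0.771 mL; sorbitol 16.402 g; glycerol 22.529 g; manganese chloride tetrahydrate 27.508 mg; calcium chloride 7.325 mL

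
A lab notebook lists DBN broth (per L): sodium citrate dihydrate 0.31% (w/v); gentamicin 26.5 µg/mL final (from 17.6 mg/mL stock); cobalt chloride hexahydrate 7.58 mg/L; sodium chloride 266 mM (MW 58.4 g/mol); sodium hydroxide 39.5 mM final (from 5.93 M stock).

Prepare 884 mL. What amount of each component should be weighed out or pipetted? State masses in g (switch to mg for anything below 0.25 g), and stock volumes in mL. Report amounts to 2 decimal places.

sodium citrate dihydrate 2.74 g; gentamicin 1.33 mL; cobalt chloride hexahydrate 6.70 mg; sodium chloride 13.73 g; sodium hydroxide 5.89 mL

Scale factor relative to 1 L: 0.884.
sodium citrate dihydrate: 0.31% w/v = 3.1 g/L → 3.1 × 0.884 L = 2.74 g
gentamicin: dilute stock: 26.5 µg/mL × 884 mL ÷ 17600 µg/mL = 1.33 mL
cobalt chloride hexahydrate: 7.58 mg/L × 0.884 L = 6.70 mg
sodium chloride: 266 mmol/L × 58.4 g/mol × 0.884 L ÷ 1000 = 13.73 g
sodium hydroxide: C1V1 = C2V2 → 39.5 mM × 884 mL ÷ 5930 mM = 5.89 mL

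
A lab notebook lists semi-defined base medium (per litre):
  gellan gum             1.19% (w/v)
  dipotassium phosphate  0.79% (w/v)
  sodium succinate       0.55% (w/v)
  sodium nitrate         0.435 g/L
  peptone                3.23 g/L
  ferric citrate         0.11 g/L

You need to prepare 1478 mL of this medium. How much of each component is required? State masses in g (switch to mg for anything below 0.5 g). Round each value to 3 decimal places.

Working volume: 1478 mL = 1.478 L.
gellan gum: 1.19 g per 100 mL × 1478 mL ÷ 100 = 17.588 g
dipotassium phosphate: 0.79% w/v = 7.9 g/L → 7.9 × 1.478 L = 11.676 g
sodium succinate: 0.55% w/v = 5.5 g/L → 5.5 × 1.478 L = 8.129 g
sodium nitrate: 0.435 g/L × 1.478 L = 0.643 g
peptone: 3.23 g/L × 1.478 L = 4.774 g
ferric citrate: 0.11 g/L × 1.478 L = 0.16258 g = 162.580 mg

gellan gum 17.588 g; dipotassium phosphate 11.676 g; sodium succinate 8.129 g; sodium nitrate 0.643 g; peptone 4.774 g; ferric citrate 162.580 mg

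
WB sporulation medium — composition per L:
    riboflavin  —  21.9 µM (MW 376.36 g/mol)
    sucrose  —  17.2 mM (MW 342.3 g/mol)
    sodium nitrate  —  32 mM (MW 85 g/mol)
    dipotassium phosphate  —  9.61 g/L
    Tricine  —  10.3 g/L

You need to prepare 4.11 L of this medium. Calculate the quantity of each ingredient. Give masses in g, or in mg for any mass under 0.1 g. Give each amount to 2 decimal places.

Scale factor relative to 1 L: 4.11.
riboflavin: 21.9 µmol/L × 376.36 g/mol × 4.11 L ÷ 1000 = 33.88 mg
sucrose: 17.2 mmol/L × 342.3 g/mol × 4.11 L ÷ 1000 = 24.20 g
sodium nitrate: 32 mmol/L × 85 g/mol × 4.11 L ÷ 1000 = 11.18 g
dipotassium phosphate: 9.61 g/L × 4.11 L = 39.50 g
Tricine: 10.3 g/L × 4.11 L = 42.33 g

riboflavin 33.88 mg; sucrose 24.20 g; sodium nitrate 11.18 g; dipotassium phosphate 39.50 g; Tricine 42.33 g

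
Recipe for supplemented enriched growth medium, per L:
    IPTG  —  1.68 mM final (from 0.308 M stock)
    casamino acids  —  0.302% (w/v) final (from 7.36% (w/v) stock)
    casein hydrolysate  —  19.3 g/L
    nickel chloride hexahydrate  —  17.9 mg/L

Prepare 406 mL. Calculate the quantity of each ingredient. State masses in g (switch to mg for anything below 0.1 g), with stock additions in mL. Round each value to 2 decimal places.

IPTG 2.21 mL; casamino acids 16.66 mL; casein hydrolysate 7.84 g; nickel chloride hexahydrate 7.27 mg

Target volume = 406 mL = 0.406 L.
IPTG: dilute stock: 1.68 mM × 406 mL ÷ 308 mM = 2.21 mL
casamino acids: dilute stock: 0.302% ÷ 7.36% × 406 mL = 16.66 mL
casein hydrolysate: 19.3 g/L × 0.406 L = 7.84 g
nickel chloride hexahydrate: 17.9 mg/L × 0.406 L = 7.27 mg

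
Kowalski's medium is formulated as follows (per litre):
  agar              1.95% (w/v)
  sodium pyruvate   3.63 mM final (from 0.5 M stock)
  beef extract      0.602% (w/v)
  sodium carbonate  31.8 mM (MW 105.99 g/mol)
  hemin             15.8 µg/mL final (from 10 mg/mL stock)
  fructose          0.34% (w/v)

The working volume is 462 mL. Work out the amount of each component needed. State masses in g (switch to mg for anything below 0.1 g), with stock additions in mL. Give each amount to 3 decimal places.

agar 9.009 g; sodium pyruvate 3.354 mL; beef extract 2.781 g; sodium carbonate 1.557 g; hemin 0.730 mL; fructose 1.571 g

Scale factor relative to 1 L: 0.462.
agar: 1.95% w/v = 19.5 g/L → 19.5 × 0.462 L = 9.009 g
sodium pyruvate: C1V1 = C2V2 → 3.63 mM × 462 mL ÷ 500 mM = 3.354 mL
beef extract: 0.602 g per 100 mL × 462 mL ÷ 100 = 2.781 g
sodium carbonate: 31.8 mmol/L × 105.99 g/mol × 0.462 L ÷ 1000 = 1.557 g
hemin: dilute stock: 15.8 µg/mL × 462 mL ÷ 10000 µg/mL = 0.730 mL
fructose: 0.34 g per 100 mL × 462 mL ÷ 100 = 1.571 g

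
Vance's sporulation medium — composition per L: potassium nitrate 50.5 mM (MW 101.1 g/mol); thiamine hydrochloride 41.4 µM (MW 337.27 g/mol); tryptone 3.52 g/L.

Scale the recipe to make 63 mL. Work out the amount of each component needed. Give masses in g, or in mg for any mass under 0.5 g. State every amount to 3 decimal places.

Working volume: 63 mL = 0.063 L.
potassium nitrate: 50.5 mmol/L × 101.1 mg/mmol × 0.063 L = 321.650 mg
thiamine hydrochloride: 41.4 µmol/L × 337.27 g/mol × 0.063 L ÷ 1000 = 0.880 mg
tryptone: 3.52 g/L × 0.063 L = 0.22176 g = 221.760 mg

potassium nitrate 321.650 mg; thiamine hydrochloride 0.880 mg; tryptone 221.760 mg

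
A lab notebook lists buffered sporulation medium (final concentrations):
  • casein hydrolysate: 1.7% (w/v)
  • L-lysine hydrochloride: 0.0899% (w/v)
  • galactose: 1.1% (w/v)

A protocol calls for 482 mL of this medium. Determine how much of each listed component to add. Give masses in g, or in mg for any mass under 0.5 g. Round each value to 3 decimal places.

Working volume: 482 mL = 0.482 L.
casein hydrolysate: 1.7 g per 100 mL × 482 mL ÷ 100 = 8.194 g
L-lysine hydrochloride: 0.0899 g per 100 mL × 482 mL ÷ 100 = 0.433318 g = 433.318 mg
galactose: 1.1 g per 100 mL × 482 mL ÷ 100 = 5.302 g

casein hydrolysate 8.194 g; L-lysine hydrochloride 433.318 mg; galactose 5.302 g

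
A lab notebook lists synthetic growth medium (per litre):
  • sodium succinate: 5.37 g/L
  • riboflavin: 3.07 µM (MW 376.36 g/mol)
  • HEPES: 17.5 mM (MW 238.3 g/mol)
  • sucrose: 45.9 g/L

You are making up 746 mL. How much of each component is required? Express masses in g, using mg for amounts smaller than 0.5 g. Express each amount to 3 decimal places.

Scale factor relative to 1 L: 0.746.
sodium succinate: 5.37 g/L × 0.746 L = 4.006 g
riboflavin: 3.07 µmol/L × 376.36 g/mol × 0.746 L ÷ 1000 = 0.862 mg
HEPES: 17.5 mmol/L × 238.3 g/mol × 0.746 L ÷ 1000 = 3.111 g
sucrose: 45.9 g/L × 0.746 L = 34.241 g

sodium succinate 4.006 g; riboflavin 0.862 mg; HEPES 3.111 g; sucrose 34.241 g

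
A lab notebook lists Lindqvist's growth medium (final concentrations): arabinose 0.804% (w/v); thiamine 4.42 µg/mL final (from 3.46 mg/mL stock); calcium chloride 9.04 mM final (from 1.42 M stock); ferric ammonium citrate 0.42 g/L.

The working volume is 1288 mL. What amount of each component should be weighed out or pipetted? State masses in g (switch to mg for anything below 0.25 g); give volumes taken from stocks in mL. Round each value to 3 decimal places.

Target volume = 1288 mL = 1.288 L.
arabinose: 0.804% w/v = 8.04 g/L → 8.04 × 1.288 L = 10.356 g
thiamine: C1V1 = C2V2 → 4.42 µg/mL × 1288 mL ÷ 3460 µg/mL = 1.645 mL
calcium chloride: V = C2·V2/C1 = 9.04 mM × 1288 mL ÷ 1420 mM = 8.200 mL
ferric ammonium citrate: 0.42 g/L × 1.288 L = 0.541 g

arabinose 10.356 g; thiamine 1.645 mL; calcium chloride 8.200 mL; ferric ammonium citrate 0.541 g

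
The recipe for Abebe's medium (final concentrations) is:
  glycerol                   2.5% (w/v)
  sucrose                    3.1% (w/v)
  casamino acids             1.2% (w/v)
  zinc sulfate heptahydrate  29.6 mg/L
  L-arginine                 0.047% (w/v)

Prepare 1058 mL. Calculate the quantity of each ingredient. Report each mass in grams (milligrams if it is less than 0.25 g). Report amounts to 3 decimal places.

glycerol 26.450 g; sucrose 32.798 g; casamino acids 12.696 g; zinc sulfate heptahydrate 31.317 mg; L-arginine 0.497 g

Target volume = 1058 mL = 1.058 L.
glycerol: 2.5 g per 100 mL × 1058 mL ÷ 100 = 26.450 g
sucrose: 3.1% w/v = 31 g/L → 31 × 1.058 L = 32.798 g
casamino acids: 1.2 g per 100 mL × 1058 mL ÷ 100 = 12.696 g
zinc sulfate heptahydrate: 29.6 mg/L × 1.058 L = 31.317 mg
L-arginine: 0.047% w/v = 0.47 g/L → 0.47 × 1.058 L = 0.497 g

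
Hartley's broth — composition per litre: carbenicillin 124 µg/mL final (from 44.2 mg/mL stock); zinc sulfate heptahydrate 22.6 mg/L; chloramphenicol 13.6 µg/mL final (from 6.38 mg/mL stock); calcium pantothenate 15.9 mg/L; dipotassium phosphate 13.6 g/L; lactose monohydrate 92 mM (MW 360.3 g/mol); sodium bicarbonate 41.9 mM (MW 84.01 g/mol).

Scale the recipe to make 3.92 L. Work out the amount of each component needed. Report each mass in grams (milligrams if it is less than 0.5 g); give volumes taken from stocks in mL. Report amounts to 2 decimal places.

Working volume: 3.92 L.
carbenicillin: V = C2·V2/C1 = 124 µg/mL × 3920 mL ÷ 44200 µg/mL = 11.00 mL
zinc sulfate heptahydrate: 22.6 mg/L × 3.92 L = 88.59 mg
chloramphenicol: V = C2·V2/C1 = 13.6 µg/mL × 3920 mL ÷ 6380 µg/mL = 8.36 mL
calcium pantothenate: 15.9 mg/L × 3.92 L = 62.33 mg
dipotassium phosphate: 13.6 g/L × 3.92 L = 53.31 g
lactose monohydrate: 92 mmol/L × 360.3 g/mol × 3.92 L ÷ 1000 = 129.94 g
sodium bicarbonate: 41.9 mmol/L × 84.01 g/mol × 3.92 L ÷ 1000 = 13.80 g

carbenicillin 11.00 mL; zinc sulfate heptahydrate 88.59 mg; chloramphenicol 8.36 mL; calcium pantothenate 62.33 mg; dipotassium phosphate 53.31 g; lactose monohydrate 129.94 g; sodium bicarbonate 13.80 g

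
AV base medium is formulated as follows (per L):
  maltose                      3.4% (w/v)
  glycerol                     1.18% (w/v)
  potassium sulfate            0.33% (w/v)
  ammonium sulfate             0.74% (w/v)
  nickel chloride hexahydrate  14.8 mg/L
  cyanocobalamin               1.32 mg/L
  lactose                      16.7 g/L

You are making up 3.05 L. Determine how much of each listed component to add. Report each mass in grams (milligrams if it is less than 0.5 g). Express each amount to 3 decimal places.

maltose 103.700 g; glycerol 35.990 g; potassium sulfate 10.065 g; ammonium sulfate 22.570 g; nickel chloride hexahydrate 45.140 mg; cyanocobalamin 4.026 mg; lactose 50.935 g

Scale factor relative to 1 L: 3.05.
maltose: 3.4% w/v = 34 g/L → 34 × 3.05 L = 103.700 g
glycerol: 1.18% w/v = 11.8 g/L → 11.8 × 3.05 L = 35.990 g
potassium sulfate: 0.33 g per 100 mL × 3050 mL ÷ 100 = 10.065 g
ammonium sulfate: 0.74 g per 100 mL × 3050 mL ÷ 100 = 22.570 g
nickel chloride hexahydrate: 14.8 mg/L × 3.05 L = 45.140 mg
cyanocobalamin: 1.32 mg/L × 3.05 L = 4.026 mg
lactose: 16.7 g/L × 3.05 L = 50.935 g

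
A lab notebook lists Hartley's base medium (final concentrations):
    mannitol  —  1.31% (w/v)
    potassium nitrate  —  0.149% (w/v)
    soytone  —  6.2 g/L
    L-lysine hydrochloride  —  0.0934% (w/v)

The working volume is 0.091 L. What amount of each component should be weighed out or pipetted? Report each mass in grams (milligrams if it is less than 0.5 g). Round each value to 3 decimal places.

mannitol 1.192 g; potassium nitrate 135.590 mg; soytone 0.564 g; L-lysine hydrochloride 84.994 mg

Scale factor relative to 1 L: 0.091.
mannitol: 1.31 g per 100 mL × 91 mL ÷ 100 = 1.192 g
potassium nitrate: 0.149 g per 100 mL × 91 mL ÷ 100 = 0.13559 g = 135.590 mg
soytone: 6.2 g/L × 0.091 L = 0.564 g
L-lysine hydrochloride: 0.0934% w/v = 0.934 g/L → 0.934 × 0.091 L = 0.084994 g = 84.994 mg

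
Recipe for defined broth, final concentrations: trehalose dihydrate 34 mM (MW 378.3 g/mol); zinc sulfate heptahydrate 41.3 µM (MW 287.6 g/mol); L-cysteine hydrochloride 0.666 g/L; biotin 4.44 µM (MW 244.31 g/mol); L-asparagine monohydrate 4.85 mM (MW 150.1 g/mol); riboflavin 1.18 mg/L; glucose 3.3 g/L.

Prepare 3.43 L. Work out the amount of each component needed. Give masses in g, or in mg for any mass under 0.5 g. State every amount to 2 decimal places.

trehalose dihydrate 44.12 g; zinc sulfate heptahydrate 40.74 mg; L-cysteine hydrochloride 2.28 g; biotin 3.72 mg; L-asparagine monohydrate 2.50 g; riboflavin 4.05 mg; glucose 11.32 g

Scale factor relative to 1 L: 3.43.
trehalose dihydrate: 34 mmol/L × 378.3 g/mol × 3.43 L ÷ 1000 = 44.12 g
zinc sulfate heptahydrate: 41.3 µmol/L × 287.6 g/mol × 3.43 L ÷ 1000 = 40.74 mg
L-cysteine hydrochloride: 0.666 g/L × 3.43 L = 2.28 g
biotin: 4.44 µmol/L × 244.31 g/mol × 3.43 L ÷ 1000 = 3.72 mg
L-asparagine monohydrate: 4.85 mmol/L × 150.1 g/mol × 3.43 L ÷ 1000 = 2.50 g
riboflavin: 1.18 mg/L × 3.43 L = 4.05 mg
glucose: 3.3 g/L × 3.43 L = 11.32 g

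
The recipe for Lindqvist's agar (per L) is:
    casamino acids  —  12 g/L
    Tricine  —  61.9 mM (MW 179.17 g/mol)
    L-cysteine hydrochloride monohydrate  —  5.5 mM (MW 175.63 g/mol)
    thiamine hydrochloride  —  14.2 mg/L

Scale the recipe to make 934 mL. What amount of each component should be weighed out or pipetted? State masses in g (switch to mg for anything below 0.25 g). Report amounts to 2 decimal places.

casamino acids 11.21 g; Tricine 10.36 g; L-cysteine hydrochloride monohydrate 0.90 g; thiamine hydrochloride 13.26 mg

Scale factor relative to 1 L: 0.934.
casamino acids: 12 g/L × 0.934 L = 11.21 g
Tricine: 61.9 mmol/L × 179.17 g/mol × 0.934 L ÷ 1000 = 10.36 g
L-cysteine hydrochloride monohydrate: 5.5 mmol/L × 175.63 g/mol × 0.934 L ÷ 1000 = 0.90 g
thiamine hydrochloride: 14.2 mg/L × 0.934 L = 13.26 mg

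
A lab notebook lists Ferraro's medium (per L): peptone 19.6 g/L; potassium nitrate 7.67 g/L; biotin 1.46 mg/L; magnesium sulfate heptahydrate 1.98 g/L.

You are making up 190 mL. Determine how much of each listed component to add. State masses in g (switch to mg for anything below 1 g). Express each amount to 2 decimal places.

Scale factor relative to 1 L: 0.19.
peptone: 19.6 g/L × 0.19 L = 3.72 g
potassium nitrate: 7.67 g/L × 0.19 L = 1.46 g
biotin: 1.46 mg/L × 0.19 L = 0.28 mg
magnesium sulfate heptahydrate: 1.98 g/L × 0.19 L = 0.3762 g = 376.20 mg

peptone 3.72 g; potassium nitrate 1.46 g; biotin 0.28 mg; magnesium sulfate heptahydrate 376.20 mg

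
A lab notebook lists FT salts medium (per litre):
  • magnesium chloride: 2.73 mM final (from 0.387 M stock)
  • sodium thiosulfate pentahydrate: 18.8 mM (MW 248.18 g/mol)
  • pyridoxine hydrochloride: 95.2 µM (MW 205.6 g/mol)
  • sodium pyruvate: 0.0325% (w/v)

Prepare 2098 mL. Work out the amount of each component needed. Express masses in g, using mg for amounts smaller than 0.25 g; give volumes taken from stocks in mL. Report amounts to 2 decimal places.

Scale factor relative to 1 L: 2.098.
magnesium chloride: dilute stock: 2.73 mM × 2098 mL ÷ 387 mM = 14.80 mL
sodium thiosulfate pentahydrate: 18.8 mmol/L × 248.18 g/mol × 2.098 L ÷ 1000 = 9.79 g
pyridoxine hydrochloride: 95.2 µmol/L × 205.6 g/mol × 2.098 L ÷ 1000 = 41.06 mg
sodium pyruvate: 0.0325% w/v = 0.325 g/L → 0.325 × 2.098 L = 0.68 g

magnesium chloride 14.80 mL; sodium thiosulfate pentahydrate 9.79 g; pyridoxine hydrochloride 41.06 mg; sodium pyruvate 0.68 g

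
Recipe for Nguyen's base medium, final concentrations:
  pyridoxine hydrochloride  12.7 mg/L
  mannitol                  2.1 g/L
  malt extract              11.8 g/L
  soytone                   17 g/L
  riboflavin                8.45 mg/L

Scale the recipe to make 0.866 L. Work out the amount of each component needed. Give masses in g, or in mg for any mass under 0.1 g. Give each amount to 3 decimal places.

pyridoxine hydrochloride 10.998 mg; mannitol 1.819 g; malt extract 10.219 g; soytone 14.722 g; riboflavin 7.318 mg

Scale factor relative to 1 L: 0.866.
pyridoxine hydrochloride: 12.7 mg/L × 0.866 L = 10.998 mg
mannitol: 2.1 g/L × 0.866 L = 1.819 g
malt extract: 11.8 g/L × 0.866 L = 10.219 g
soytone: 17 g/L × 0.866 L = 14.722 g
riboflavin: 8.45 mg/L × 0.866 L = 7.318 mg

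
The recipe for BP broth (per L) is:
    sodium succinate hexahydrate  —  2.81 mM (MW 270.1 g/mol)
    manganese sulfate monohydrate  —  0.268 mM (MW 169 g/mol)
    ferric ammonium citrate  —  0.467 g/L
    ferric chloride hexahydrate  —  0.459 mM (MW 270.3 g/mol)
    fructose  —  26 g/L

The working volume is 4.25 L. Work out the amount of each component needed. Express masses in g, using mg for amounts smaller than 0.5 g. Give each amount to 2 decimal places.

sodium succinate hexahydrate 3.23 g; manganese sulfate monohydrate 192.49 mg; ferric ammonium citrate 1.98 g; ferric chloride hexahydrate 0.53 g; fructose 110.50 g

Working volume: 4.25 L.
sodium succinate hexahydrate: 2.81 mmol/L × 270.1 g/mol × 4.25 L ÷ 1000 = 3.23 g
manganese sulfate monohydrate: 0.268 mmol/L × 169 mg/mmol × 4.25 L = 192.49 mg
ferric ammonium citrate: 0.467 g/L × 4.25 L = 1.98 g
ferric chloride hexahydrate: 0.459 mmol/L × 270.3 g/mol × 4.25 L ÷ 1000 = 0.53 g
fructose: 26 g/L × 4.25 L = 110.50 g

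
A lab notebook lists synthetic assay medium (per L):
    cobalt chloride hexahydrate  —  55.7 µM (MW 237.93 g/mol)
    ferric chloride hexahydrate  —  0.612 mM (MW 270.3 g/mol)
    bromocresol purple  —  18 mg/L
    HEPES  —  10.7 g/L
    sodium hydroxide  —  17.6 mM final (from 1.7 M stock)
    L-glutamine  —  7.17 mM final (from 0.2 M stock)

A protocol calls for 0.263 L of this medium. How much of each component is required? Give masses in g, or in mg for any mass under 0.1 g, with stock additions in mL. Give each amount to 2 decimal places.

cobalt chloride hexahydrate 3.49 mg; ferric chloride hexahydrate 43.51 mg; bromocresol purple 4.73 mg; HEPES 2.81 g; sodium hydroxide 2.72 mL; L-glutamine 9.43 mL

Scale factor relative to 1 L: 0.263.
cobalt chloride hexahydrate: 55.7 µmol/L × 237.93 g/mol × 0.263 L ÷ 1000 = 3.49 mg
ferric chloride hexahydrate: 0.612 mmol/L × 270.3 mg/mmol × 0.263 L = 43.51 mg
bromocresol purple: 18 mg/L × 0.263 L = 4.73 mg
HEPES: 10.7 g/L × 0.263 L = 2.81 g
sodium hydroxide: dilute stock: 17.6 mM × 263 mL ÷ 1700 mM = 2.72 mL
L-glutamine: V = C2·V2/C1 = 7.17 mM × 263 mL ÷ 200 mM = 9.43 mL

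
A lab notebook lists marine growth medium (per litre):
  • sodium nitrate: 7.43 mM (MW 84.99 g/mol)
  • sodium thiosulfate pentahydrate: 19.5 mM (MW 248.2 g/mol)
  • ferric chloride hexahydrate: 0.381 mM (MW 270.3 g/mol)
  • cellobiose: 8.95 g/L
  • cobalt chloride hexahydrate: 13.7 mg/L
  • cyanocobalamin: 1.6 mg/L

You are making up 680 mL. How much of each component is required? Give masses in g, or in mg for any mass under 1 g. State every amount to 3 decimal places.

Working volume: 680 mL = 0.68 L.
sodium nitrate: 7.43 mmol/L × 84.99 mg/mmol × 0.68 L = 429.403 mg
sodium thiosulfate pentahydrate: 19.5 mmol/L × 248.2 g/mol × 0.68 L ÷ 1000 = 3.291 g
ferric chloride hexahydrate: 0.381 mmol/L × 270.3 mg/mmol × 0.68 L = 70.029 mg
cellobiose: 8.95 g/L × 0.68 L = 6.086 g
cobalt chloride hexahydrate: 13.7 mg/L × 0.68 L = 9.316 mg
cyanocobalamin: 1.6 mg/L × 0.68 L = 1.088 mg

sodium nitrate 429.403 mg; sodium thiosulfate pentahydrate 3.291 g; ferric chloride hexahydrate 70.029 mg; cellobiose 6.086 g; cobalt chloride hexahydrate 9.316 mg; cyanocobalamin 1.088 mg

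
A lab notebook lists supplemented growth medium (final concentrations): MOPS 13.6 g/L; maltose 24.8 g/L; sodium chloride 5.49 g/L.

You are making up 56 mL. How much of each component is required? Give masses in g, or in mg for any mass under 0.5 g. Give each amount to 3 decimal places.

MOPS 0.762 g; maltose 1.389 g; sodium chloride 307.440 mg

Scale factor relative to 1 L: 0.056.
MOPS: 13.6 g/L × 0.056 L = 0.762 g
maltose: 24.8 g/L × 0.056 L = 1.389 g
sodium chloride: 5.49 g/L × 0.056 L = 0.30744 g = 307.440 mg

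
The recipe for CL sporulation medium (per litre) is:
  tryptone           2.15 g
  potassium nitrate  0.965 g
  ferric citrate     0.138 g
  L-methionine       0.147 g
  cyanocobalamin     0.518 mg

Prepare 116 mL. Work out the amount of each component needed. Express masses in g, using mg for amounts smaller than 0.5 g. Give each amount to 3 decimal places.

Ratio of target to recipe volume: 116 / 1000 = 0.116.
tryptone: 2.15 g × (116 mL / 1000 mL) = 0.2494 g = 249.400 mg
potassium nitrate: 0.965 g × (116 mL / 1000 mL) = 0.11194 g = 111.940 mg
ferric citrate: 0.138 g × (116 mL / 1000 mL) = 0.016008 g = 16.008 mg
L-methionine: 0.147 g × (116 mL / 1000 mL) = 0.017052 g = 17.052 mg
cyanocobalamin: 0.518 mg × (116 mL / 1000 mL) = 0.060 mg

tryptone 249.400 mg; potassium nitrate 111.940 mg; ferric citrate 16.008 mg; L-methionine 17.052 mg; cyanocobalamin 0.060 mg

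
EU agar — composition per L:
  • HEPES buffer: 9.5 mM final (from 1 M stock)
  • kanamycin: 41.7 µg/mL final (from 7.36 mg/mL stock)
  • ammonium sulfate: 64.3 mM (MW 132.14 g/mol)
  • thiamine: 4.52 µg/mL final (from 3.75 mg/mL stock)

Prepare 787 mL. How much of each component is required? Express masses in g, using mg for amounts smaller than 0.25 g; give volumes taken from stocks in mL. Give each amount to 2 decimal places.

Working volume: 787 mL = 0.787 L.
HEPES buffer: C1V1 = C2V2 → 9.5 mM × 787 mL ÷ 1000 mM = 7.48 mL
kanamycin: C1V1 = C2V2 → 41.7 µg/mL × 787 mL ÷ 7360 µg/mL = 4.46 mL
ammonium sulfate: 64.3 mmol/L × 132.14 g/mol × 0.787 L ÷ 1000 = 6.69 g
thiamine: C1V1 = C2V2 → 4.52 µg/mL × 787 mL ÷ 3750 µg/mL = 0.95 mL

HEPES buffer 7.48 mL; kanamycin 4.46 mL; ammonium sulfate 6.69 g; thiamine 0.95 mL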